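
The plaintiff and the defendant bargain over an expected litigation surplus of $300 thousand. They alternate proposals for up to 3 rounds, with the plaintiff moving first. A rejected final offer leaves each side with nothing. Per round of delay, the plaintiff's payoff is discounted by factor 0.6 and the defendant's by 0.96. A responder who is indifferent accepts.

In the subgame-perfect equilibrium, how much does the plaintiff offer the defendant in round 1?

115.2

Round 3 (the plaintiff proposes): rejection yields 0 for the defendant; the plaintiff offers 0 and keeps 300.
Round 2 (the defendant proposes): the plaintiff can get 300 next round, worth 0.6 × 300 = 180 now; the defendant offers that and keeps 120.
Round 1 (the plaintiff proposes): the defendant can get 120 next round, worth 0.96 × 120 = 115.2 now. The plaintiff offers 115.2 and keeps 300 − 115.2 = 184.8.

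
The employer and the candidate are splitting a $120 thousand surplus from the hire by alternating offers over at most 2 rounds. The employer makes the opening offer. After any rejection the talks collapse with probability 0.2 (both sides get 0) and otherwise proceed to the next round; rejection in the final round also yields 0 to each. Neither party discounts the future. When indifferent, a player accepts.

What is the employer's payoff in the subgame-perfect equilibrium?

24

Round 2 (the candidate proposes): rejection yields 0 for the employer; the candidate offers 0 and keeps 120.
Round 1 (the employer proposes): rejecting gives the candidate an expected 0.8 × 120 = 96. The employer offers 96 and keeps 120 − 96 = 24.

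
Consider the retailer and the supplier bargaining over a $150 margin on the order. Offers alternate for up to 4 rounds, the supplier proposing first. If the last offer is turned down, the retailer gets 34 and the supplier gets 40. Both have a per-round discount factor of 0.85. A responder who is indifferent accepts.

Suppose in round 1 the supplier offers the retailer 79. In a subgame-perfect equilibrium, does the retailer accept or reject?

Round 4 (the retailer proposes): the supplier gets 40 if talks fail, so the retailer offers 40 and keeps 110.
Round 3 (the supplier proposes): the retailer can get 110 next round, worth 0.85 × 110 = 93.5 now. The supplier offers 93.5 and keeps 150 − 93.5 = 56.5.
Round 2 (the retailer proposes): the supplier can get 56.5 next round, worth 0.85 × 56.5 = 48.025 now. The retailer offers 48.025 and keeps 150 − 48.025 = 101.975.
So by rejecting in round 1, the retailer gets 101.975 next round, worth 0.85 × 101.975 = 86.67875 now.
Offer 79 < 86.67875, so the retailer rejects.

Reject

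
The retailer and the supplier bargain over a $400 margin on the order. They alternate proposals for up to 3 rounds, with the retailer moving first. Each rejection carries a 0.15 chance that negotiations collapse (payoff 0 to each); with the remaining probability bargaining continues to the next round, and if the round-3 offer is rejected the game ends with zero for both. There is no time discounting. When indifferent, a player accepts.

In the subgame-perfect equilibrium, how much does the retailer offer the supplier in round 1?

By backward induction:
Round 3 (the retailer proposes): the supplier will accept anything ≥ 0, so the retailer offers 0 and keeps 400.
Round 2 (the supplier proposes): rejecting gives the retailer an expected 0.85 × 400 = 340. The supplier offers 340 and keeps 400 − 340 = 60.
Round 1 (the retailer proposes): rejecting gives the supplier an expected 0.85 × 60 = 51, so the retailer offers 51, keeping 349.

51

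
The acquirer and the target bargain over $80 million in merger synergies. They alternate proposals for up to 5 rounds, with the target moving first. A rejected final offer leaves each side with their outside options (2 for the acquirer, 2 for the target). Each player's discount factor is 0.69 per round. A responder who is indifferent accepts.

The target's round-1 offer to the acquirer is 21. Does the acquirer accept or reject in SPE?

Round 5 (the target proposes): the acquirer gets 2 if talks fail, so the target offers 2 and keeps 78.
Round 4 (the acquirer proposes): the target can get 78 next round, worth 0.69 × 78 = 53.82 now; the acquirer offers that and keeps 26.18.
Round 3 (the target proposes): the acquirer can get 26.18 next round, worth 0.69 × 26.18 = 18.0642 now. The target offers 18.0642 and keeps 80 − 18.0642 = 61.9358.
Round 2 (the acquirer proposes): the target can get 61.9358 next round, worth 0.69 × 61.9358 = 42.735702 now; the acquirer offers that and keeps 37.264298.
So by rejecting in round 1, the acquirer gets 37.264298 next round, worth 0.69 × 37.264298 = 25.71236562 now.
Offer 21 < 25.71236562, so the acquirer rejects.

Reject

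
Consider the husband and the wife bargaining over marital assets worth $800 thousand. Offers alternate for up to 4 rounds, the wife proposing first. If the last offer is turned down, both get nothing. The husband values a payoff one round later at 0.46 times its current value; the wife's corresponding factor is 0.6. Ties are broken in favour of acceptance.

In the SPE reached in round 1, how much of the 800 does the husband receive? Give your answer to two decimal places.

Round 4 (the husband proposes): the wife will accept anything ≥ 0, so the husband offers 0 and keeps 800.
Round 3 (the wife proposes): the husband can get 800 next round, worth 0.46 × 800 = 368 now, so the wife offers 368, keeping 432.
Round 2 (the husband proposes): the wife can get 432 next round, worth 0.6 × 432 = 259.2 now, so the husband offers 259.2, keeping 540.8.
Round 1 (the wife proposes): the husband can get 540.8 next round, worth 0.46 × 540.8 = 248.768 now, so the wife offers 248.768, keeping 551.232.

248.77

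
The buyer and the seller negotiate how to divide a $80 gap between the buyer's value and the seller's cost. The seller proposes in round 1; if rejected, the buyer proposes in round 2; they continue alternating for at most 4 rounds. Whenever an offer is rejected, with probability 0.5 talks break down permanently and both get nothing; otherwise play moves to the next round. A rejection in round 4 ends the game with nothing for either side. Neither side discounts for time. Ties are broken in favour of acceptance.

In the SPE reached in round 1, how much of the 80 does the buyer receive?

By backward induction:
Round 4 (the buyer proposes): the seller will accept anything ≥ 0, so the buyer offers 0 and keeps 80.
Round 3 (the seller proposes): rejecting gives the buyer an expected 0.5 × 80 = 40. The seller offers 40 and keeps 80 − 40 = 40.
Round 2 (the buyer proposes): rejecting gives the seller an expected 0.5 × 40 = 20. The buyer offers 20 and keeps 80 − 20 = 60.
Round 1 (the seller proposes): rejecting gives the buyer an expected 0.5 × 60 = 30; the seller offers that and keeps 50.

30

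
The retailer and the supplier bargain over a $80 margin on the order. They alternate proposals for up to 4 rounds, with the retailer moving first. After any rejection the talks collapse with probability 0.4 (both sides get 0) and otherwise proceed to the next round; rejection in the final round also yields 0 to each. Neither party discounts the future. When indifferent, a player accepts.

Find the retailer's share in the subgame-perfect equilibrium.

43.52

By backward induction:
Round 4 (the supplier proposes): rejection yields 0 for the retailer; the supplier offers 0 and keeps 80.
Round 3 (the retailer proposes): rejecting gives the supplier an expected 0.6 × 80 = 48, so the retailer offers 48, keeping 32.
Round 2 (the supplier proposes): rejecting gives the retailer an expected 0.6 × 32 = 19.2, so the supplier offers 19.2, keeping 60.8.
Round 1 (the retailer proposes): rejecting gives the supplier an expected 0.6 × 60.8 = 36.48; the retailer offers that and keeps 43.52.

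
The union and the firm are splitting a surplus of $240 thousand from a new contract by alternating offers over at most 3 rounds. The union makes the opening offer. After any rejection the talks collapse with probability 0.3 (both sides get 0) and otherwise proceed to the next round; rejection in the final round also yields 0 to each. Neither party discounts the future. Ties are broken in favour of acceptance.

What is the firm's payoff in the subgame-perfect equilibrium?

50.4

Round 3 (the union proposes): the firm will accept anything ≥ 0, so the union offers 0 and keeps 240.
Round 2 (the firm proposes): rejecting gives the union an expected 0.7 × 240 = 168, so the firm offers 168, keeping 72.
Round 1 (the union proposes): rejecting gives the firm an expected 0.7 × 72 = 50.4; the union offers that and keeps 189.6.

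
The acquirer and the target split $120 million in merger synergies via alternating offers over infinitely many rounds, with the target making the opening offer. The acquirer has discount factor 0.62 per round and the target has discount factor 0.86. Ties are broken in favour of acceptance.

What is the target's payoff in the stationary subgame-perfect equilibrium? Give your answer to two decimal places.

97.69

In a stationary SPE each proposer offers the other exactly their discounted continuation value.
If the target keeps x when proposing and the acquirer keeps y when proposing, then x = 120 − 0.62y and y = 120 − 0.86x.
Solving: x = 120(1 − 0.62) / (1 − 0.86·0.62) = 45.6 / 0.4668 ≈ 97.6864.
The acquirer gets 120 − 97.6864 ≈ 22.3136.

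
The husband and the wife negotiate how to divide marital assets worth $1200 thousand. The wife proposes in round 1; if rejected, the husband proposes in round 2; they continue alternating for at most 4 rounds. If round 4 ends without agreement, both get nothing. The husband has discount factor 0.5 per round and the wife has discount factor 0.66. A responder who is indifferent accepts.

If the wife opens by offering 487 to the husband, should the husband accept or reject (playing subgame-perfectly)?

Round 4 (the husband proposes): rejection yields 0 for the wife; the husband offers 0 and keeps 1200.
Round 3 (the wife proposes): the husband can get 1200 next round, worth 0.5 × 1200 = 600 now, so the wife offers 600, keeping 600.
Round 2 (the husband proposes): the wife can get 600 next round, worth 0.66 × 600 = 396 now. The husband offers 396 and keeps 1200 − 396 = 804.
So by rejecting in round 1, the husband gets 804 next round, worth 0.5 × 804 = 402 now.
Offer 487 ≥ 402, so the husband accepts.

Accept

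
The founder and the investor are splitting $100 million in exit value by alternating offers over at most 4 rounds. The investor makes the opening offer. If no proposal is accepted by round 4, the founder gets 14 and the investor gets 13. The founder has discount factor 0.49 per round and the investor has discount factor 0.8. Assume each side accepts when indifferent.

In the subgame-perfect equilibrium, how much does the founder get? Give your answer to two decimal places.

26.51

By backward induction:
Round 4 (the founder proposes): the investor gets 13 if talks fail, so the founder offers 13 and keeps 87.
Round 3 (the investor proposes): the founder can get 87 next round, worth 0.49 × 87 = 42.63 now. The investor offers 42.63 and keeps 100 − 42.63 = 57.37.
Round 2 (the founder proposes): the investor can get 57.37 next round, worth 0.8 × 57.37 = 45.896 now; the founder offers that and keeps 54.104.
Round 1 (the investor proposes): the founder can get 54.104 next round, worth 0.49 × 54.104 = 26.51096 now; the investor offers that and keeps 73.48904.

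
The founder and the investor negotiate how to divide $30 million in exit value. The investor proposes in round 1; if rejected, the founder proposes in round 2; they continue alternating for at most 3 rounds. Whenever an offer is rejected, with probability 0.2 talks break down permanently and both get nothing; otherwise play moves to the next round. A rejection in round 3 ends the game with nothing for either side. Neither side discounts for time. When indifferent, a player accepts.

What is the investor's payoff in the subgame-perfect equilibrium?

Round 3 (the investor proposes): the founder will accept anything ≥ 0, so the investor offers 0 and keeps 30.
Round 2 (the founder proposes): rejecting gives the investor an expected 0.8 × 30 = 24. The founder offers 24 and keeps 30 − 24 = 6.
Round 1 (the investor proposes): rejecting gives the founder an expected 0.8 × 6 = 4.8; the investor offers that and keeps 25.2.

25.2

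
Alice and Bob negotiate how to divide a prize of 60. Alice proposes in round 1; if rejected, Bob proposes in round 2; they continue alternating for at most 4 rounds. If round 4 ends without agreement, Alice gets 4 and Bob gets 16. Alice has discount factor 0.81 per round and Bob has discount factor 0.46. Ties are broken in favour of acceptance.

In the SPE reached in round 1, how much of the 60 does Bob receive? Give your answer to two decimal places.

Round 4 (Bob proposes): Alice gets 4 if talks fail, so Bob offers 4 and keeps 56.
Round 3 (Alice proposes): Bob can get 56 next round, worth 0.46 × 56 = 25.76 now, so Alice offers 25.76, keeping 34.24.
Round 2 (Bob proposes): Alice can get 34.24 next round, worth 0.81 × 34.24 = 27.7344 now. Bob offers 27.7344 and keeps 60 − 27.7344 = 32.2656.
Round 1 (Alice proposes): Bob can get 32.2656 next round, worth 0.46 × 32.2656 = 14.842176 now, so Alice offers 14.842176, keeping 45.157824.

14.84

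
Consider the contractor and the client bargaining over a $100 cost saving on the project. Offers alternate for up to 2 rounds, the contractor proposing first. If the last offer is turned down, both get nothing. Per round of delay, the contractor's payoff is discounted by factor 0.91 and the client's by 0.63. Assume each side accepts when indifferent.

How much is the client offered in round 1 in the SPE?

Work backward from the last round.
Round 2 (the client proposes): rejection yields 0 for the contractor; the client offers 0 and keeps 100.
Round 1 (the contractor proposes): the client can get 100 next round, worth 0.63 × 100 = 63 now. The contractor offers 63 and keeps 100 − 63 = 37.

63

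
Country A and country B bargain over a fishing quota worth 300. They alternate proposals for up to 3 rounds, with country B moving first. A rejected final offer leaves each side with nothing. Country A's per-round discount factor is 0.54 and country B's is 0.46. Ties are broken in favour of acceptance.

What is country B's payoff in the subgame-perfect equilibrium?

Solve by backward induction from round 3.
Round 3 (country B proposes): rejection yields 0 for country A; country B offers 0 and keeps 300.
Round 2 (country A proposes): country B can get 300 next round, worth 0.46 × 300 = 138 now; country A offers that and keeps 162.
Round 1 (country B proposes): country A can get 162 next round, worth 0.54 × 162 = 87.48 now, so country B offers 87.48, keeping 212.52.

212.52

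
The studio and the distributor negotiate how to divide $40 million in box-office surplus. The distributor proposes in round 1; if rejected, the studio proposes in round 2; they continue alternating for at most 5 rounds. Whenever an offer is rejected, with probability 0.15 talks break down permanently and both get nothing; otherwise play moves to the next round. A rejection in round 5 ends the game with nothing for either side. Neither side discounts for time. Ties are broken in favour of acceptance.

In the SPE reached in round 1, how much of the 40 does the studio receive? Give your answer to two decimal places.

8.78

Round 5 (the distributor proposes): the studio will accept anything ≥ 0, so the distributor offers 0 and keeps 40.
Round 4 (the studio proposes): rejecting gives the distributor an expected 0.85 × 40 = 34. The studio offers 34 and keeps 40 − 34 = 6.
Round 3 (the distributor proposes): rejecting gives the studio an expected 0.85 × 6 = 5.1. The distributor offers 5.1 and keeps 40 − 5.1 = 34.9.
Round 2 (the studio proposes): rejecting gives the distributor an expected 0.85 × 34.9 = 29.665. The studio offers 29.665 and keeps 40 − 29.665 = 10.335.
Round 1 (the distributor proposes): rejecting gives the studio an expected 0.85 × 10.335 = 8.78475; the distributor offers that and keeps 31.21525.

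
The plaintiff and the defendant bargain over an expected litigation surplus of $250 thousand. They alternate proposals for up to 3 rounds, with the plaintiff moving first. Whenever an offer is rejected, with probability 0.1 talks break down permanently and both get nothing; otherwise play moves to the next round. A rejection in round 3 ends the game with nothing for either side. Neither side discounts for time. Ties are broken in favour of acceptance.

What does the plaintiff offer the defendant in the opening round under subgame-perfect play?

22.5

Round 3 (the plaintiff proposes): the defendant will accept anything ≥ 0, so the plaintiff offers 0 and keeps 250.
Round 2 (the defendant proposes): rejecting gives the plaintiff an expected 0.9 × 250 = 225; the defendant offers that and keeps 25.
Round 1 (the plaintiff proposes): rejecting gives the defendant an expected 0.9 × 25 = 22.5; the plaintiff offers that and keeps 227.5.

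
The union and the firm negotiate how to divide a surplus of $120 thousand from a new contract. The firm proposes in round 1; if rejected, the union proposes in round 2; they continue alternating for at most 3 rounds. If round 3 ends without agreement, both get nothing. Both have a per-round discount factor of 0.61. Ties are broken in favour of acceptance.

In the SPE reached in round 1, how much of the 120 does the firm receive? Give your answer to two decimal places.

91.45

Round 3 (the firm proposes): rejection yields 0 for the union; the firm offers 0 and keeps 120.
Round 2 (the union proposes): the firm can get 120 next round, worth 0.61 × 120 = 73.2 now; the union offers that and keeps 46.8.
Round 1 (the firm proposes): the union can get 46.8 next round, worth 0.61 × 46.8 = 28.548 now. The firm offers 28.548 and keeps 120 − 28.548 = 91.452.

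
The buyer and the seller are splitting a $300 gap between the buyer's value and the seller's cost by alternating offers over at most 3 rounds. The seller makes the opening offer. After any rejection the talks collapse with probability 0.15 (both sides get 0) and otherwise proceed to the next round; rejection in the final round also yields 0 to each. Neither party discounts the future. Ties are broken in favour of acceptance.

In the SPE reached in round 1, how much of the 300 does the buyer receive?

38.25

Round 3 (the seller proposes): the buyer will accept anything ≥ 0, so the seller offers 0 and keeps 300.
Round 2 (the buyer proposes): rejecting gives the seller an expected 0.85 × 300 = 255. The buyer offers 255 and keeps 300 − 255 = 45.
Round 1 (the seller proposes): rejecting gives the buyer an expected 0.85 × 45 = 38.25, so the seller offers 38.25, keeping 261.75.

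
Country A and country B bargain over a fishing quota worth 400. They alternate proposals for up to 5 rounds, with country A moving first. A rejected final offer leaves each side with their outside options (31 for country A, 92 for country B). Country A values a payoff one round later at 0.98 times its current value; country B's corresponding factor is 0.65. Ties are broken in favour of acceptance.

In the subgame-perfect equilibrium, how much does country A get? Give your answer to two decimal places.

Round 5 (country A proposes): country B gets 92 if talks fail, so country A offers 92 and keeps 308.
Round 4 (country B proposes): country A can get 308 next round, worth 0.98 × 308 = 301.84 now, so country B offers 301.84, keeping 98.16.
Round 3 (country A proposes): country B can get 98.16 next round, worth 0.65 × 98.16 = 63.804 now. Country A offers 63.804 and keeps 400 − 63.804 = 336.196.
Round 2 (country B proposes): country A can get 336.196 next round, worth 0.98 × 336.196 = 329.47208 now. Country B offers 329.47208 and keeps 400 − 329.47208 = 70.52792.
Round 1 (country A proposes): country B can get 70.52792 next round, worth 0.65 × 70.52792 = 45.843148 now. Country A offers 45.843148 and keeps 400 − 45.843148 = 354.156852.

354.16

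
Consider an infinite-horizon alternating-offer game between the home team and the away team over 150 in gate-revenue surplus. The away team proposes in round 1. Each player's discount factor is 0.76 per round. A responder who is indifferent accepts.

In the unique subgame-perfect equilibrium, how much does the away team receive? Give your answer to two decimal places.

Let x be the away team's share when the away team proposes and y be the home team's share when the home team proposes.
The home team accepts iff offered ≥ 0.76·y, so x = 150 − 0.76y. Symmetrically y = 150 − 0.76x.
Substituting: x = 150 − 0.76(150 − 0.76x), giving x(1 − 0.76·0.76) = 150(1 − 0.76).
So x = 150 × 0.24 / 0.4224 ≈ 85.2273, and the home team receives 150 − x ≈ 64.7727.

85.23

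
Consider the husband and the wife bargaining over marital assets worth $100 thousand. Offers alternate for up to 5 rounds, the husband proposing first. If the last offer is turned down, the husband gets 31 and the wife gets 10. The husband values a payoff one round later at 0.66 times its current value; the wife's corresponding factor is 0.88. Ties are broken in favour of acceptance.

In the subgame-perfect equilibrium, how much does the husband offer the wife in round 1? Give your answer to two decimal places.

Round 5 (the husband proposes): the wife gets 10 if talks fail, so the husband offers 10 and keeps 90.
Round 4 (the wife proposes): the husband can get 90 next round, worth 0.66 × 90 = 59.4 now. The wife offers 59.4 and keeps 100 − 59.4 = 40.6.
Round 3 (the husband proposes): the wife can get 40.6 next round, worth 0.88 × 40.6 = 35.728 now; the husband offers that and keeps 64.272.
Round 2 (the wife proposes): the husband can get 64.272 next round, worth 0.66 × 64.272 = 42.41952 now, so the wife offers 42.41952, keeping 57.58048.
Round 1 (the husband proposes): the wife can get 57.58048 next round, worth 0.88 × 57.58048 = 50.6708224 now. The husband offers 50.6708224 and keeps 100 − 50.6708224 = 49.3291776.

50.67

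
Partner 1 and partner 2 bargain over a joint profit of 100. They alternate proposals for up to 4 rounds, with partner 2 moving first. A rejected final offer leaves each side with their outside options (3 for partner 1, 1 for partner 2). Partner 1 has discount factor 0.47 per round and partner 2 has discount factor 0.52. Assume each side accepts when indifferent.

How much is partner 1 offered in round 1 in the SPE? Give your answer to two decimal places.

33.93

Work backward from the last round.
Round 4 (partner 1 proposes): partner 2 gets 1 if talks fail, so partner 1 offers 1 and keeps 99.
Round 3 (partner 2 proposes): partner 1 can get 99 next round, worth 0.47 × 99 = 46.53 now; partner 2 offers that and keeps 53.47.
Round 2 (partner 1 proposes): partner 2 can get 53.47 next round, worth 0.52 × 53.47 = 27.8044 now; partner 1 offers that and keeps 72.1956.
Round 1 (partner 2 proposes): partner 1 can get 72.1956 next round, worth 0.47 × 72.1956 = 33.931932 now. Partner 2 offers 33.931932 and keeps 100 − 33.931932 = 66.068068.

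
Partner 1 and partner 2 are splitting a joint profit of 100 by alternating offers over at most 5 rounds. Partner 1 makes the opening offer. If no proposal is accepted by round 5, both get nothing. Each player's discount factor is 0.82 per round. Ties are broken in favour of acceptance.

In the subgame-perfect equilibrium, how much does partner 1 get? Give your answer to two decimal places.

75.32

Solve by backward induction from round 5.
Round 5 (partner 1 proposes): partner 2 will accept anything ≥ 0, so partner 1 offers 0 and keeps 100.
Round 4 (partner 2 proposes): partner 1 can get 100 next round, worth 0.82 × 100 = 82 now. Partner 2 offers 82 and keeps 100 − 82 = 18.
Round 3 (partner 1 proposes): partner 2 can get 18 next round, worth 0.82 × 18 = 14.76 now. Partner 1 offers 14.76 and keeps 100 − 14.76 = 85.24.
Round 2 (partner 2 proposes): partner 1 can get 85.24 next round, worth 0.82 × 85.24 = 69.8968 now. Partner 2 offers 69.8968 and keeps 100 − 69.8968 = 30.1032.
Round 1 (partner 1 proposes): partner 2 can get 30.1032 next round, worth 0.82 × 30.1032 = 24.684624 now, so partner 1 offers 24.684624, keeping 75.315376.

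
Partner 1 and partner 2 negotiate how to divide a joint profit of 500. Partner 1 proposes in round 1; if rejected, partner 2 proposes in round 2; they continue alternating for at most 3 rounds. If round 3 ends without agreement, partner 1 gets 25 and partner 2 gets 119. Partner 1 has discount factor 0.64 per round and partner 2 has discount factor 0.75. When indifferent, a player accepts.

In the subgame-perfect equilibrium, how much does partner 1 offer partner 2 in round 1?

Round 3 (partner 1 proposes): partner 2 gets 119 if talks fail, so partner 1 offers 119 and keeps 381.
Round 2 (partner 2 proposes): partner 1 can get 381 next round, worth 0.64 × 381 = 243.84 now. Partner 2 offers 243.84 and keeps 500 − 243.84 = 256.16.
Round 1 (partner 1 proposes): partner 2 can get 256.16 next round, worth 0.75 × 256.16 = 192.12 now; partner 1 offers that and keeps 307.88.

192.12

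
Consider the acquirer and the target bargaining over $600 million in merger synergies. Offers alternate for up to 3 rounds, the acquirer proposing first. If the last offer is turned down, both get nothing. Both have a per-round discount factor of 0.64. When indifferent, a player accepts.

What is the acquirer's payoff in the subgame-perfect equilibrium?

Round 3 (the acquirer proposes): the target will accept anything ≥ 0, so the acquirer offers 0 and keeps 600.
Round 2 (the target proposes): the acquirer can get 600 next round, worth 0.64 × 600 = 384 now; the target offers that and keeps 216.
Round 1 (the acquirer proposes): the target can get 216 next round, worth 0.64 × 216 = 138.24 now, so the acquirer offers 138.24, keeping 461.76.

461.76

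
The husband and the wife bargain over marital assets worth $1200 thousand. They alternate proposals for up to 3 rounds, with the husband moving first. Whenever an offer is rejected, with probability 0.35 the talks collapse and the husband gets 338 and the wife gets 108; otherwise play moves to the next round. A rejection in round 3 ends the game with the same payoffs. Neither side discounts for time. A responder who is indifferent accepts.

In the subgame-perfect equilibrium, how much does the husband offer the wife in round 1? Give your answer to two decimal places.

Round 3 (the husband proposes): the wife gets 108 if talks fail, so the husband offers 108 and keeps 1092.
Round 2 (the wife proposes): rejecting gives the husband an expected 0.65 × 1092 + 0.35 × 338 = 828.1, so the wife offers 828.1, keeping 371.9.
Round 1 (the husband proposes): rejecting gives the wife an expected 0.65 × 371.9 + 0.35 × 108 = 279.535; the husband offers that and keeps 920.465.

279.54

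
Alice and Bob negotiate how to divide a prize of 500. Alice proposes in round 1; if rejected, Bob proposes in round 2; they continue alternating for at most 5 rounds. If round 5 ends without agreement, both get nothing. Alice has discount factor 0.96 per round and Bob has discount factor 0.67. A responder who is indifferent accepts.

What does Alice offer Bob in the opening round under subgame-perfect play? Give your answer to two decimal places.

Round 5 (Alice proposes): rejection yields 0 for Bob; Alice offers 0 and keeps 500.
Round 4 (Bob proposes): Alice can get 500 next round, worth 0.96 × 500 = 480 now; Bob offers that and keeps 20.
Round 3 (Alice proposes): Bob can get 20 next round, worth 0.67 × 20 = 13.4 now, so Alice offers 13.4, keeping 486.6.
Round 2 (Bob proposes): Alice can get 486.6 next round, worth 0.96 × 486.6 = 467.136 now, so Bob offers 467.136, keeping 32.864.
Round 1 (Alice proposes): Bob can get 32.864 next round, worth 0.67 × 32.864 = 22.01888 now, so Alice offers 22.01888, keeping 477.98112.

22.02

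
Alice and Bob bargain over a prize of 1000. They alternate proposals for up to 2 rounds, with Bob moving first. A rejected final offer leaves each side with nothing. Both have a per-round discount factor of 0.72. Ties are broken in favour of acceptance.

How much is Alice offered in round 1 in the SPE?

By backward induction:
Round 2 (Alice proposes): rejection yields 0 for Bob; Alice offers 0 and keeps 1000.
Round 1 (Bob proposes): Alice can get 1000 next round, worth 0.72 × 1000 = 720 now; Bob offers that and keeps 280.

720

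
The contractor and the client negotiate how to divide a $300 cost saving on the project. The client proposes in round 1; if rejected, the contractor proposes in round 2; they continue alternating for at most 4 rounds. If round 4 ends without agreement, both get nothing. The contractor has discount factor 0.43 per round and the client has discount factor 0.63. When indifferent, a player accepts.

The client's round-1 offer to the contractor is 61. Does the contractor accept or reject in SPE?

Reject

Round 4 (the contractor proposes): rejection yields 0 for the client; the contractor offers 0 and keeps 300.
Round 3 (the client proposes): the contractor can get 300 next round, worth 0.43 × 300 = 129 now. The client offers 129 and keeps 300 − 129 = 171.
Round 2 (the contractor proposes): the client can get 171 next round, worth 0.63 × 171 = 107.73 now; the contractor offers that and keeps 192.27.
So by rejecting in round 1, the contractor gets 192.27 next round, worth 0.43 × 192.27 = 82.6761 now.
Offer 61 < 82.6761, so the contractor rejects.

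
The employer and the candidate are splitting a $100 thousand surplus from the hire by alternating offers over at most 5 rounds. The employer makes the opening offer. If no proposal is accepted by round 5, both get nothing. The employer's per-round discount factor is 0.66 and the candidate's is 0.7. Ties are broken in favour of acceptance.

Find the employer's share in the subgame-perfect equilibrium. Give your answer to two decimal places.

65.20

Round 5 (the employer proposes): the candidate will accept anything ≥ 0, so the employer offers 0 and keeps 100.
Round 4 (the candidate proposes): the employer can get 100 next round, worth 0.66 × 100 = 66 now. The candidate offers 66 and keeps 100 − 66 = 34.
Round 3 (the employer proposes): the candidate can get 34 next round, worth 0.7 × 34 = 23.8 now. The employer offers 23.8 and keeps 100 − 23.8 = 76.2.
Round 2 (the candidate proposes): the employer can get 76.2 next round, worth 0.66 × 76.2 = 50.292 now. The candidate offers 50.292 and keeps 100 − 50.292 = 49.708.
Round 1 (the employer proposes): the candidate can get 49.708 next round, worth 0.7 × 49.708 = 34.7956 now; the employer offers that and keeps 65.2044.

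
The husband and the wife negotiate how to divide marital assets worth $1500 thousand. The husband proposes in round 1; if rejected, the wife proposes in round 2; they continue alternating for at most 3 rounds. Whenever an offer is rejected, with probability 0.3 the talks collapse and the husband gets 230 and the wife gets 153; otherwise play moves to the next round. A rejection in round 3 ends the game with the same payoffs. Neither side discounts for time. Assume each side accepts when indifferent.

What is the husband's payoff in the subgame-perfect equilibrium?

Round 3 (the husband proposes): the wife gets 153 if talks fail, so the husband offers 153 and keeps 1347.
Round 2 (the wife proposes): rejecting gives the husband an expected 0.7 × 1347 + 0.3 × 230 = 1011.9, so the wife offers 1011.9, keeping 488.1.
Round 1 (the husband proposes): rejecting gives the wife an expected 0.7 × 488.1 + 0.3 × 153 = 387.57; the husband offers that and keeps 1112.43.

1112.43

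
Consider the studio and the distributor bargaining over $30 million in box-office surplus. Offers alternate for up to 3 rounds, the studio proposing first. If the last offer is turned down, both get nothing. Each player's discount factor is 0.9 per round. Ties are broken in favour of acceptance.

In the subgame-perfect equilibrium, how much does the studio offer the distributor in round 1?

Round 3 (the studio proposes): rejection yields 0 for the distributor; the studio offers 0 and keeps 30.
Round 2 (the distributor proposes): the studio can get 30 next round, worth 0.9 × 30 = 27 now; the distributor offers that and keeps 3.
Round 1 (the studio proposes): the distributor can get 3 next round, worth 0.9 × 3 = 2.7 now. The studio offers 2.7 and keeps 30 − 2.7 = 27.3.

2.7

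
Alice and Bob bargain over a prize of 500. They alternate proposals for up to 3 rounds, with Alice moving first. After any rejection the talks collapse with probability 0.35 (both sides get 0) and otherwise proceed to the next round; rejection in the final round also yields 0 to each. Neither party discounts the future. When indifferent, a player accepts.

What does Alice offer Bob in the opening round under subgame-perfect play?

113.75

By backward induction:
Round 3 (Alice proposes): Bob will accept anything ≥ 0, so Alice offers 0 and keeps 500.
Round 2 (Bob proposes): rejecting gives Alice an expected 0.65 × 500 = 325. Bob offers 325 and keeps 500 − 325 = 175.
Round 1 (Alice proposes): rejecting gives Bob an expected 0.65 × 175 = 113.75; Alice offers that and keeps 386.25.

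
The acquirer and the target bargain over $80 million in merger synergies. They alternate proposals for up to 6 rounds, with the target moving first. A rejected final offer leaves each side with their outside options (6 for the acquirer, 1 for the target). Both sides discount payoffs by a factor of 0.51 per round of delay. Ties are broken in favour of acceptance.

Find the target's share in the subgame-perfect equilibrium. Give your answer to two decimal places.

52.08

Round 6 (the acquirer proposes): the target gets 1 if talks fail, so the acquirer offers 1 and keeps 79.
Round 5 (the target proposes): the acquirer can get 79 next round, worth 0.51 × 79 = 40.29 now; the target offers that and keeps 39.71.
Round 4 (the acquirer proposes): the target can get 39.71 next round, worth 0.51 × 39.71 = 20.2521 now, so the acquirer offers 20.2521, keeping 59.7479.
Round 3 (the target proposes): the acquirer can get 59.7479 next round, worth 0.51 × 59.7479 = 30.471429 now; the target offers that and keeps 49.528571.
Round 2 (the acquirer proposes): the target can get 49.528571 next round, worth 0.51 × 49.528571 = 25.25957121 now; the acquirer offers that and keeps 54.74042879.
Round 1 (the target proposes): the acquirer can get 54.74042879 next round, worth 0.51 × 54.74042879 = 27.9176186829 now, so the target offers 27.9176186829, keeping 52.0823813171.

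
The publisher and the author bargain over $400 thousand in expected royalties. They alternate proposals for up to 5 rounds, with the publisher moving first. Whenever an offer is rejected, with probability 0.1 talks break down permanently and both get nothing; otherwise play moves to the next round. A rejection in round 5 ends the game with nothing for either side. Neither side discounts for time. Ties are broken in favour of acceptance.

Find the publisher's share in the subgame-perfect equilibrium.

Round 5 (the publisher proposes): the author will accept anything ≥ 0, so the publisher offers 0 and keeps 400.
Round 4 (the author proposes): rejecting gives the publisher an expected 0.9 × 400 = 360. The author offers 360 and keeps 400 − 360 = 40.
Round 3 (the publisher proposes): rejecting gives the author an expected 0.9 × 40 = 36; the publisher offers that and keeps 364.
Round 2 (the author proposes): rejecting gives the publisher an expected 0.9 × 364 = 327.6; the author offers that and keeps 72.4.
Round 1 (the publisher proposes): rejecting gives the author an expected 0.9 × 72.4 = 65.16; the publisher offers that and keeps 334.84.

334.84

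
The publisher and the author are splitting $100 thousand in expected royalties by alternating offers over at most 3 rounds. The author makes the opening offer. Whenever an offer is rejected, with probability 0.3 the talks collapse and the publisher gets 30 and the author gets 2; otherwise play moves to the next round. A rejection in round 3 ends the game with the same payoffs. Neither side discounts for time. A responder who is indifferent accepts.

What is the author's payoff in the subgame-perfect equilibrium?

55.72

By backward induction:
Round 3 (the author proposes): the publisher gets 30 if talks fail, so the author offers 30 and keeps 70.
Round 2 (the publisher proposes): rejecting gives the author an expected 0.7 × 70 + 0.3 × 2 = 49.6, so the publisher offers 49.6, keeping 50.4.
Round 1 (the author proposes): rejecting gives the publisher an expected 0.7 × 50.4 + 0.3 × 30 = 44.28; the author offers that and keeps 55.72.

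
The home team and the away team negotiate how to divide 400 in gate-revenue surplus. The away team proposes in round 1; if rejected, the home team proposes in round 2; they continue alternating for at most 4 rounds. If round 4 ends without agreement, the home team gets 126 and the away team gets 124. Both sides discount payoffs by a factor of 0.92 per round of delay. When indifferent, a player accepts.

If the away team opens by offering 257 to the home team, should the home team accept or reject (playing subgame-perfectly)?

Work out the home team's continuation value if the offer is rejected.
Round 4 (the home team proposes): the away team gets 124 if talks fail, so the home team offers 124 and keeps 276.
Round 3 (the away team proposes): the home team can get 276 next round, worth 0.92 × 276 = 253.92 now. The away team offers 253.92 and keeps 400 − 253.92 = 146.08.
Round 2 (the home team proposes): the away team can get 146.08 next round, worth 0.92 × 146.08 = 134.3936 now. The home team offers 134.3936 and keeps 400 − 134.3936 = 265.6064.
So by rejecting in round 1, the home team gets 265.6064 next round, worth 0.92 × 265.6064 = 244.357888 now.
Offer 257 ≥ 244.357888, so the home team accepts.

Accept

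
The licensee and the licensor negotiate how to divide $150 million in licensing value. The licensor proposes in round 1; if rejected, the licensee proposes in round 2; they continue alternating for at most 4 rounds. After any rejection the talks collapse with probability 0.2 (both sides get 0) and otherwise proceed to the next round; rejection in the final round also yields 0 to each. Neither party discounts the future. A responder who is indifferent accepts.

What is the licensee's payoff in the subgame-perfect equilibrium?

By backward induction:
Round 4 (the licensee proposes): the licensor will accept anything ≥ 0, so the licensee offers 0 and keeps 150.
Round 3 (the licensor proposes): rejecting gives the licensee an expected 0.8 × 150 = 120, so the licensor offers 120, keeping 30.
Round 2 (the licensee proposes): rejecting gives the licensor an expected 0.8 × 30 = 24. The licensee offers 24 and keeps 150 − 24 = 126.
Round 1 (the licensor proposes): rejecting gives the licensee an expected 0.8 × 126 = 100.8, so the licensor offers 100.8, keeping 49.2.

100.8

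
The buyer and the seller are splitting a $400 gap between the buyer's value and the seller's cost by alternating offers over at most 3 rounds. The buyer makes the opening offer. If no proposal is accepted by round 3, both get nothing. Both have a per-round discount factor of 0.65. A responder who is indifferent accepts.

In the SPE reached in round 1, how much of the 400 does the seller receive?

Solve by backward induction from round 3.
Round 3 (the buyer proposes): rejection yields 0 for the seller; the buyer offers 0 and keeps 400.
Round 2 (the seller proposes): the buyer can get 400 next round, worth 0.65 × 400 = 260 now; the seller offers that and keeps 140.
Round 1 (the buyer proposes): the seller can get 140 next round, worth 0.65 × 140 = 91 now; the buyer offers that and keeps 309.

91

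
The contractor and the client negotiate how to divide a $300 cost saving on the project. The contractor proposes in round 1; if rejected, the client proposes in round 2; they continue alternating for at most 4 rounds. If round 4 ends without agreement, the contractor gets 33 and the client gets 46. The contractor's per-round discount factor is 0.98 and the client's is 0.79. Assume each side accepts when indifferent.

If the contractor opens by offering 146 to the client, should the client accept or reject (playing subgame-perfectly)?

Round 4 (the client proposes): the contractor gets 33 if talks fail, so the client offers 33 and keeps 267.
Round 3 (the contractor proposes): the client can get 267 next round, worth 0.79 × 267 = 210.93 now; the contractor offers that and keeps 89.07.
Round 2 (the client proposes): the contractor can get 89.07 next round, worth 0.98 × 89.07 = 87.2886 now; the client offers that and keeps 212.7114.
So by rejecting in round 1, the client gets 212.7114 next round, worth 0.79 × 212.7114 = 168.042006 now.
Offer 146 < 168.042006, so the client rejects.

Reject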